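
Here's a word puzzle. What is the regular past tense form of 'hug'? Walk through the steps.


Apply rule: Double final consonant and add -ed. 'hug' becomes 'hugged'.

hugged


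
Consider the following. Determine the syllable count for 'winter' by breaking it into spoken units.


Break 'winter' into syllables: win-ter -> win | ter = 2 syllables

2 syllables


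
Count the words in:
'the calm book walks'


Split into words: the | calm | book | walks = 4 words.

4


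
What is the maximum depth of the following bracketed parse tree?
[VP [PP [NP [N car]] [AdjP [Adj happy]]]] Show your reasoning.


Count bracket nesting levels:
'[' at pos 0: depth = 1
'[' at pos 4: depth = 2
'[' at pos 8: depth = 3
'[' at pos 12: depth = 4
'[' at pos 21: depth = 3
'[' at pos 27: depth = 4
Maximum depth reached: 4

4


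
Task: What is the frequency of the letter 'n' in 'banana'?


Letter 'n' in 'banana': found at position(s) 3, 5 = 2 occurrence(s).

2


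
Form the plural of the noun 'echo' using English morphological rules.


Apply rule: Add -es (consonant + o). 'echo' becomes 'echoes'.

echoes


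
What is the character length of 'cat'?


Spell out 'cat' and number each letter: c(1), a(2), t(3). Total: 3 letters.

3


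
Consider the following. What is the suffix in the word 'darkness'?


The word 'darkness' = 'dark' (root) + '-ness' (suffix). The suffix is '-ness'.

ness


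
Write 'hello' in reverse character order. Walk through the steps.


Reverse 'hello' character by character: 'olleh'.

olleh


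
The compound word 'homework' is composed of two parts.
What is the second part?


Split 'homework' into 'home' + 'work'. The second part is 'work'.

work


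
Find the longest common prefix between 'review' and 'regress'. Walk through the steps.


Compare from the start: 2 characters match: 're'. Mismatch at position 3: 'v' vs 'g'.

re


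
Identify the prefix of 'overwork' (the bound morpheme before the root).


The word 'overwork' = 'over' (prefix) + 'work' (root). The prefix is 'over'.

over


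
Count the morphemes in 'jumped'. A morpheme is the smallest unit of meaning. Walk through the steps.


Decomposition: jump (root) + -ed (suffix) = 2 morpheme(s)

2 morphemes


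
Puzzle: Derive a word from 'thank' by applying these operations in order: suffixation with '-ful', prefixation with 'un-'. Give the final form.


Step 1: Add suffix '-ful' to 'thank' = 'thankful'
Step 2: Add prefix 'un-' to 'thankful' = 'unthankful'

unthankful


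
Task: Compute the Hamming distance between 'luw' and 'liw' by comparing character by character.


Alignment:
Position 1: 'l' vs 'l' = match
Position 2: 'u' vs 'i' = DIFFER
Position 3: 'w' vs 'w' = match
Total differences: 1

1


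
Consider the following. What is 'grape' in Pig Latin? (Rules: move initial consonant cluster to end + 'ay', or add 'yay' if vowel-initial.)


'grape': move consonant cluster 'gr' to end and add 'ay': 'apegray'.

apegray


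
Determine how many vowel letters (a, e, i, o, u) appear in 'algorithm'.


Vowels in 'algorithm': a, o, i = 3 vowels.

3


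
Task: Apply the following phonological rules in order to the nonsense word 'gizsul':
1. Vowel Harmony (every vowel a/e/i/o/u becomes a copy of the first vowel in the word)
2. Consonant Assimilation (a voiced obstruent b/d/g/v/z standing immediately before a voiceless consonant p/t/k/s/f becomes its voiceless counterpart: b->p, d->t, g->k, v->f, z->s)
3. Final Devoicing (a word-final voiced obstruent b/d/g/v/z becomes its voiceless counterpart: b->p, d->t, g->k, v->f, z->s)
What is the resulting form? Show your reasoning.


Starting form: 'gizsul'
Rule 1: Vowel Harmony: all vowels become 'i' (matching first vowel). 'gizsul' -> 'gizsil'
Rule 2: Consonant Assimilation: voiced obstruent before voiceless consonant becomes voiceless ('zs' -> 'ss'). 'gizsil' -> 'gissil'
Rule 3: Final Devoicing: final consonant 'l' is not one of the voiced obstruents b/d/g/v/z. No change.
Final form: 'gissil'

gissil


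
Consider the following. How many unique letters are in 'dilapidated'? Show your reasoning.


Unique letters in 'dilapidated': {a, d, e, i, l, p, t} = 7 distinct letters.

7


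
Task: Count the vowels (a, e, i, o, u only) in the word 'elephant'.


Vowels in 'elephant': e, e, a = 3 vowels.

3


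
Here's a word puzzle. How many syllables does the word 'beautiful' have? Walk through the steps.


Break 'beautiful' into syllables: beau-ti-ful -> beau | ti | ful = 3 syllables

3 syllables


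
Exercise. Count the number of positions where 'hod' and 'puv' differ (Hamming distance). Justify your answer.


Alignment:
Position 1: 'h' vs 'p' = DIFFER
Position 2: 'o' vs 'u' = DIFFER
Position 3: 'd' vs 'v' = DIFFER
Total differences: 3

3


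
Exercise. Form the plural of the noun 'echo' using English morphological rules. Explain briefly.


Apply rule: Add -es (consonant + o). 'echo' becomes 'echoes'.

echoes


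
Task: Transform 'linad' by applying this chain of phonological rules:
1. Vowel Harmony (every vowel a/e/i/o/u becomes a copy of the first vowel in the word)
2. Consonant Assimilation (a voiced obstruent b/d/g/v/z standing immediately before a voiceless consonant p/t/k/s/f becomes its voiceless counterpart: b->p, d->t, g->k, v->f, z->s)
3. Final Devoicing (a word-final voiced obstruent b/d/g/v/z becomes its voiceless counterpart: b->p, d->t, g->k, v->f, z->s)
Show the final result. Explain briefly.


Starting form: 'linad'
Rule 1: Vowel Harmony: all vowels become 'i' (matching first vowel). 'linad' -> 'linid'
Rule 2: Consonant Assimilation: no voiced obstruent (b/d/g/v/z) stands immediately before a voiceless consonant (p/t/k/s/f). No change.
Rule 3: Final Devoicing: word-final voiced obstruent 'd' becomes voiceless 't'. 'linid' -> 'linit'
Final form: 'linit'

linit


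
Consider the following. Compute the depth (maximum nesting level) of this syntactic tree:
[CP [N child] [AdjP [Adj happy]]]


Count bracket nesting levels:
'[' at pos 0: depth = 1
'[' at pos 4: depth = 2
'[' at pos 14: depth = 2
'[' at pos 20: depth = 3
Maximum depth reached: 3

3


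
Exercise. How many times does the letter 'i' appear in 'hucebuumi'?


Letter 'i' in 'hucebuumi': found at position(s) 9 = 1 occurrence(s).

1


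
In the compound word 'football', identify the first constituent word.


Split 'football' into 'foot' + 'ball'. The first part is 'foot'.

foot


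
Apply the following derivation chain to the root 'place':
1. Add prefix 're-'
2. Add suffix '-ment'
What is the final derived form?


Step 1: Add prefix 're-' to 'place' = 'replace'
Step 2: Add suffix '-ment' to 'replace' = 'replacement'

replacement


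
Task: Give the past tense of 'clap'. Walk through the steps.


Apply rule: Double final consonant and add -ed. 'clap' becomes 'clapped'.

clapped


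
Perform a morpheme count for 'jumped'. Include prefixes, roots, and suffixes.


Decomposition: jump (root) + -ed (suffix) = 2 morpheme(s)

2 morphemes


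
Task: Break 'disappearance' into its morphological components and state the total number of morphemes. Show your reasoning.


Step 1: Identify prefix: 'dis' (meaning: not/apart)
Step 2: Identify root: 'appear'
Step 3: Identify suffix(es): 'ance'
Decomposition: dis- (prefix: not/apart) + appear (root) + -ance (suffix: state/act)
Total morphemes: 3

3 morphemes (dis- (prefix: not/apart) + appear (root) + -ance (suffix: state/act))


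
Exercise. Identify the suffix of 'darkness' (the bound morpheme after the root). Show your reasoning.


The word 'darkness' = 'dark' (root) + '-ness' (suffix). The suffix is '-ness'.

ness


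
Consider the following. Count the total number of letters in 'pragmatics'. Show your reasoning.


Spell out 'pragmatics' and number each letter: p(1), r(2), a(3), g(4), m(5), a(6), t(7), i(8), c(9), s(10). Total: 10 letters.

10


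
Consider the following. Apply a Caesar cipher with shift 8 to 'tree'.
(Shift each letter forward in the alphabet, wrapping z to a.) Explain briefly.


Shift each letter by 8: t -> b, r -> z, e -> m, e -> m. Result: 'bzmm'.

bzmm


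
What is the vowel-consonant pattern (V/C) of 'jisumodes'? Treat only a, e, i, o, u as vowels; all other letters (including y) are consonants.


Letter mapping: j = C, i = V, s = C, u = V, m = C, o = V, d = C, e = V, s = C.

CVCVCVCVC


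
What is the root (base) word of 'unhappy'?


Remove prefix 'un' from 'unhappy' to get root 'happy'.

happy


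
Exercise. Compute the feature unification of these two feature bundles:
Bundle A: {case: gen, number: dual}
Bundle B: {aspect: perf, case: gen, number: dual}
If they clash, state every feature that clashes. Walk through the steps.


Compare features:
aspect: A=_ vs B=perf -> unified: perf
case: A=gen vs B=gen -> unified: gen
number: A=dual vs B=dual -> unified: dual
No clashes found.

Unified: {aspect: perf, case: gen, number: dual}


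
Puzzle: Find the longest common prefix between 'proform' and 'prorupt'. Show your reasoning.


Compare from the start: 3 characters match: 'pro'. Mismatch at position 4: 'f' vs 'r'.

pro


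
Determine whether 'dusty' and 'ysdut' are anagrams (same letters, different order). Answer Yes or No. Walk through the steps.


Sorted letters of 'dusty': 'dstuy'
Sorted letters of 'ysdut': 'dstuy'
They match.

Yes


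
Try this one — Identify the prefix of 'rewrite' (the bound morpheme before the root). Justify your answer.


The word 'rewrite' = 're' (prefix) + 'write' (root). The prefix is 're'.

re


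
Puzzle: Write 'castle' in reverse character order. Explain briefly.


Reverse 'castle' character by character: 'eltsac'.

eltsac


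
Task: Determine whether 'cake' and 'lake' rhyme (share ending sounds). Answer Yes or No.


Rime (stressed vowel + following sounds) of 'cake': -ake = /eɪk/
Rime of 'lake': -ake = /eɪk/
/eɪk/ and /eɪk/ are the same ending sound, so the words rhyme.

Yes


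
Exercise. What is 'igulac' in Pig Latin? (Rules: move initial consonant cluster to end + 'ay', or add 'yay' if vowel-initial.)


'igulac' starts with a vowel, so add 'yay': 'igulacyay'.

igulacyay


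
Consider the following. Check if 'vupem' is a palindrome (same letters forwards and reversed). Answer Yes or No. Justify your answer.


Forward: 'vupem'
Reversed: 'mepuv'
They differ.

No


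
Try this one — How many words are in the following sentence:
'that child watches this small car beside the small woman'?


Split into words: that | child | watches | this | small | car | beside | the | small | woman = 10 words.

10


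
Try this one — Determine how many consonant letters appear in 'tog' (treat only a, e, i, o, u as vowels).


Consonants in 'tog': t, g = 2 consonants.

2


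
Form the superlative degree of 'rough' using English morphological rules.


Apply superlative formation (add -est): 'rough' -> 'roughest'.

roughest


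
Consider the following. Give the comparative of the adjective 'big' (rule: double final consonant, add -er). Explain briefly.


Apply comparative formation (double final consonant, add -er): 'big' -> 'bigger'.

bigger


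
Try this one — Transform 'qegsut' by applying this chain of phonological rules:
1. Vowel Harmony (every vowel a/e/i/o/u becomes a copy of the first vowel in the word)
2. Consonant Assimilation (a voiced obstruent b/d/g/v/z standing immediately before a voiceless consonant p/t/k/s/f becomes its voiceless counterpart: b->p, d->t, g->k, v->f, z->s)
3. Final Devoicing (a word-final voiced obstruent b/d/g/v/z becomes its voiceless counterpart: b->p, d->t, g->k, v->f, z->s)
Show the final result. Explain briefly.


Starting form: 'qegsut'
Rule 1: Vowel Harmony: all vowels become 'e' (matching first vowel). 'qegsut' -> 'qegset'
Rule 2: Consonant Assimilation: voiced obstruent before voiceless consonant becomes voiceless ('gs' -> 'ks'). 'qegset' -> 'qekset'
Rule 3: Final Devoicing: final consonant 't' is not one of the voiced obstruents b/d/g/v/z. No change.
Final form: 'qekset'

qekset


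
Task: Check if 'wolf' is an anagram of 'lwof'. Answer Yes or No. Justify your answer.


Sorted letters of 'wolf': 'flow'
Sorted letters of 'lwof': 'flow'
They match.

Yes


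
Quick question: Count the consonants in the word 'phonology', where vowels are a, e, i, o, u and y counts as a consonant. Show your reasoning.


Consonants in 'phonology': p, h, n, l, g, y = 6 consonants.

6


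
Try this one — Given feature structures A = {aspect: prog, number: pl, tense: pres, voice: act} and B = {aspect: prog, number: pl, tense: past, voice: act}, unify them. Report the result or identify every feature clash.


Compare features:
aspect: A=prog vs B=prog -> unified: prog
number: A=pl vs B=pl -> unified: pl
tense: A=pres vs B=past -> CLASH
voice: A=act vs B=act -> unified: act
Clash detected on feature 'tense' (pres vs past); unification fails.

CLASH on 'tense' (pres vs past)


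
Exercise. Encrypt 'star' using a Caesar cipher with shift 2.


Shift each letter by 2: s -> u, t -> v, a -> c, r -> t. Result: 'uvct'.

uvct


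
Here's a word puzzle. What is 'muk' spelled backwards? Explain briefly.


Reverse 'muk' character by character: 'kum'.

kum


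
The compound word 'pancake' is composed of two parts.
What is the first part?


Split 'pancake' into 'pan' + 'cake'. The first part is 'pan'.

pan


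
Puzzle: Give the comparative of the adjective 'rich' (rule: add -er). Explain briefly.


Apply comparative formation (add -er): 'rich' -> 'richer'.

richer


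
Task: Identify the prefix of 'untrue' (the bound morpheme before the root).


The word 'untrue' = 'un' (prefix) + 'true' (root). The prefix is 'un'.

un


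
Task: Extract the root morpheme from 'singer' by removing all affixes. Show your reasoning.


Remove suffix '-er' from 'singer' to get root 'sing'.

sing


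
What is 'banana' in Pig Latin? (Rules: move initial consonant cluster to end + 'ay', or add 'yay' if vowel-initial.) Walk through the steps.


'banana': move consonant cluster 'b' to end and add 'ay': 'ananabay'.

ananabay


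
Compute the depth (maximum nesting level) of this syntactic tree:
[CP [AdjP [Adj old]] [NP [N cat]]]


Count bracket nesting levels:
'[' at pos 0: depth = 1
'[' at pos 4: depth = 2
'[' at pos 10: depth = 3
'[' at pos 21: depth = 2
'[' at pos 25: depth = 3
Maximum depth reached: 3

3


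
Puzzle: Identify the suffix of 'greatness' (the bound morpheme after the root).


The word 'greatness' = 'great' (root) + '-ness' (suffix). The suffix is '-ness'.

ness


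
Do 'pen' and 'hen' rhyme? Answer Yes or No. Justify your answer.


Rime (stressed vowel + following sounds) of 'pen': -en = /ɛn/
Rime of 'hen': -en = /ɛn/
/ɛn/ and /ɛn/ are the same ending sound, so the words rhyme.

Yes


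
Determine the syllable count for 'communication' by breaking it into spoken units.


Break 'communication' into syllables: com-mu-ni-ca-tion -> com | mu | ni | ca | tion = 5 syllables

5 syllables


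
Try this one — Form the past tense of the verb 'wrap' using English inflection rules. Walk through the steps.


Apply rule: Double final consonant and add -ed. 'wrap' becomes 'wrapped'.

wrapped


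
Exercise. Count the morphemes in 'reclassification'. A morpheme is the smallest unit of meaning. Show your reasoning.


Decomposition: re- (prefix) + class (root) + -ify (suffix) + -ation (suffix) = 4 morpheme(s)

4 morphemes


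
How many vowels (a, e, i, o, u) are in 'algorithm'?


Vowels in 'algorithm': a, o, i = 3 vowels.

3


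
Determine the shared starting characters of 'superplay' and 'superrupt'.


Compare from the start: 5 characters match: 'super'. Mismatch at position 6: 'p' vs 'r'.

super


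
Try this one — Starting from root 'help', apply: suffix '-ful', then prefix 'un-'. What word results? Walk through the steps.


Step 1: Add suffix '-ful' to 'help' = 'helpful'
Step 2: Add prefix 'un-' to 'helpful' = 'unhelpful'

unhelpful


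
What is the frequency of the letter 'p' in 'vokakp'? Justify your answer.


Letter 'p' in 'vokakp': found at position(s) 6 = 1 occurrence(s).

1


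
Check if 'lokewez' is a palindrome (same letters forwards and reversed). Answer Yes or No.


Forward: 'lokewez'
Reversed: 'zewekol'
They differ.

No


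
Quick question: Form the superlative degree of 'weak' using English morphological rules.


Apply superlative formation (add -est): 'weak' -> 'weakest'.

weakest


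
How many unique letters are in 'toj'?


Unique letters in 'toj': {j, o, t} = 3 distinct letters.

3


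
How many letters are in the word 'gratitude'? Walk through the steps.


Spell out 'gratitude' and number each letter: g(1), r(2), a(3), t(4), i(5), t(6), u(7), d(8), e(9). Total: 9 letters.

9


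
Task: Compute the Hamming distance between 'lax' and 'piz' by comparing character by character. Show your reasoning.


Alignment:
Position 1: 'l' vs 'p' = DIFFER
Position 2: 'a' vs 'i' = DIFFER
Position 3: 'x' vs 'z' = DIFFER
Total differences: 3

3


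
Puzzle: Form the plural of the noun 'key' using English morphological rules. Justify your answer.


Apply rule: Add -s. 'key' becomes 'keys'.

keys


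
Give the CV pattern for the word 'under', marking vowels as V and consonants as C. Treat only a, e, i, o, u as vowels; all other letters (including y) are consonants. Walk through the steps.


Letter mapping: u = V, n = C, d = C, e = V, r = C.

VCCVC


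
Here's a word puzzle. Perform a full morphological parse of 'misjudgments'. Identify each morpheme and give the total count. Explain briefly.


Step 1: Identify prefix: 'mis' (meaning: wrongly)
Step 2: Identify root: 'judge'
Step 3: Identify suffix(es): 'ment, s'
Decomposition: mis- (prefix: wrongly) + judge (root) + -ment (suffix: action/result) + -s (plural)
Total morphemes: 4

4 morphemes (mis- (prefix: wrongly) + judge (root) + -ment (suffix: action/result) + -s (plural))


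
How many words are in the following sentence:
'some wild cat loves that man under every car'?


Split into words: some | wild | cat | loves | that | man | under | every | car = 9 words.

9


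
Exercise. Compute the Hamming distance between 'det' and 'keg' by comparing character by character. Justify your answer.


Alignment:
Position 1: 'd' vs 'k' = DIFFER
Position 2: 'e' vs 'e' = match
Position 3: 't' vs 'g' = DIFFER
Total differences: 2

2


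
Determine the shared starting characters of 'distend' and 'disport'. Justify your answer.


Compare from the start: 3 characters match: 'dis'. Mismatch at position 4: 't' vs 'p'.

dis


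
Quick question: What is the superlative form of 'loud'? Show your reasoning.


Apply superlative formation (add -est): 'loud' -> 'loudest'.

loudest


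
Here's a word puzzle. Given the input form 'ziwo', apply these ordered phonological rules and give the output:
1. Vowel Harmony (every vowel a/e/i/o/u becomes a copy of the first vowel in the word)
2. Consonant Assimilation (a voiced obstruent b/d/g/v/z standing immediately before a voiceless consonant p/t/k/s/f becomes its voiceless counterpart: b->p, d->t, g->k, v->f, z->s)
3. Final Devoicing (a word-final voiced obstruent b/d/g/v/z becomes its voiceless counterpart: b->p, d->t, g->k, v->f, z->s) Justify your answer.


Starting form: 'ziwo'
Rule 1: Vowel Harmony: all vowels become 'i' (matching first vowel). 'ziwo' -> 'ziwi'
Rule 2: Consonant Assimilation: no voiced obstruent (b/d/g/v/z) stands immediately before a voiceless consonant (p/t/k/s/f). No change.
Rule 3: Final Devoicing: the word ends in the vowel 'i', not a consonant. No change.
Final form: 'ziwi'

ziwi


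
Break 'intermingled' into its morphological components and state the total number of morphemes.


Step 1: Identify prefix: 'inter' (meaning: between)
Step 2: Identify root: 'mingle'
Step 3: Identify suffix(es): 'ed'
Decomposition: inter- (prefix: between) + mingle (root) + -ed (suffix: past)
Total morphemes: 3

3 morphemes (inter- (prefix: between) + mingle (root) + -ed (suffix: past))


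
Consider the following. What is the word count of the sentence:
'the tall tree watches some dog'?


Split into words: the | tall | tree | watches | some | dog = 6 words.

6


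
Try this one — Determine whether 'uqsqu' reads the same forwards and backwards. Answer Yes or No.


Forward: 'uqsqu'
Reversed: 'uqsqu'
They are identical.

Yes


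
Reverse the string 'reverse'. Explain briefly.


Reverse 'reverse' character by character: 'esrever'.

esrever


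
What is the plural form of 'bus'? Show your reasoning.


Apply rule: Add -es (sibilant/fricative ending). 'bus' becomes 'buses'.

buses


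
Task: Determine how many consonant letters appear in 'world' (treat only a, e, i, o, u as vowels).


Consonants in 'world': w, r, l, d = 4 consonants.

4


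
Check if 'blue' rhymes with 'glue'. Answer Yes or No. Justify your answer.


Rime (stressed vowel + following sounds) of 'blue': -ue = /uː/
Rime of 'glue': -ue = /uː/
/uː/ and /uː/ are the same ending sound, so the words rhyme.

Yes


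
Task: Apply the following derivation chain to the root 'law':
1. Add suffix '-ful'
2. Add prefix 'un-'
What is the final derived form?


Step 1: Add suffix '-ful' to 'law' = 'lawful'
Step 2: Add prefix 'un-' to 'lawful' = 'unlawful'

unlawful


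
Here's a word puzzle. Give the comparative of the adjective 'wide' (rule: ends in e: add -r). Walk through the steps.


Apply comparative formation (ends in e: add -r): 'wide' -> 'wider'.

wider


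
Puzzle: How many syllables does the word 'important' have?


Break 'important' into syllables: im-por-tant -> im | por | tant = 3 syllables

3 syllables


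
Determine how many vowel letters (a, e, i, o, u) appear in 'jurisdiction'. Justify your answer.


Vowels in 'jurisdiction': u, i, i, i, o = 5 vowels.

5


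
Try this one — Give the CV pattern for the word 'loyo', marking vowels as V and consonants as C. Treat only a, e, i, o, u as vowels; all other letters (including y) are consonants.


Letter mapping: l = C, o = V, y = C, o = V.

CVCV


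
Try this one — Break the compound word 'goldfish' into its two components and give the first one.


Split 'goldfish' into 'gold' + 'fish'. The first part is 'gold'.

gold


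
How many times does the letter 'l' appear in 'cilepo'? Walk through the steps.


Letter 'l' in 'cilepo': found at position(s) 3 = 1 occurrence(s).

1


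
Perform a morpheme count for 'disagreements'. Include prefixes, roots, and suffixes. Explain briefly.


Decomposition: dis- (prefix) + agree (root) + -ment (suffix) + -s (plural) = 4 morpheme(s)

4 morphemes


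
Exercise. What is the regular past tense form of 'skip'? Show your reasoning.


Apply rule: Double final consonant and add -ed. 'skip' becomes 'skipped'.

skipped


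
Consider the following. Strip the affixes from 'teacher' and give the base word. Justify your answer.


Remove suffix '-er' from 'teacher' to get root 'teach'.

teach


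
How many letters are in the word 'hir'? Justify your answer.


Spell out 'hir' and number each letter: h(1), i(2), r(3). Total: 3 letters.

3


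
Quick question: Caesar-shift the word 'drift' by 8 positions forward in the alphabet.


Shift each letter by 8: d -> l, r -> z, i -> q, f -> n, t -> b. Result: 'lzqnb'.

lzqnb


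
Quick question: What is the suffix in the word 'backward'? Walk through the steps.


The word 'backward' = 'back' (root) + '-ward' (suffix). The suffix is '-ward'.

ward


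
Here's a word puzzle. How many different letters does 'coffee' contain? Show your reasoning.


Unique letters in 'coffee': {c, e, f, o} = 4 distinct letters.

4


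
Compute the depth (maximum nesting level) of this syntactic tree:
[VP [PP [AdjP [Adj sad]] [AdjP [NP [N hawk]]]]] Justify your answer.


Count bracket nesting levels:
'[' at pos 0: depth = 1
'[' at pos 4: depth = 2
'[' at pos 8: depth = 3
'[' at pos 14: depth = 4
'[' at pos 25: depth = 3
'[' at pos 31: depth = 4
'[' at pos 35: depth = 5
Maximum depth reached: 5

5


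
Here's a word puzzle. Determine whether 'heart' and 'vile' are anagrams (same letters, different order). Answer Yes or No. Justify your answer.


Sorted letters of 'heart': 'aehrt'
Sorted letters of 'vile': 'eilv'
They do not match.

No


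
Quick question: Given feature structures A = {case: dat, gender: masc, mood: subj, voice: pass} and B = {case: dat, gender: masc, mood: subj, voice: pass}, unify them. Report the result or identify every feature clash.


Compare features:
case: A=dat vs B=dat -> unified: dat
gender: A=masc vs B=masc -> unified: masc
mood: A=subj vs B=subj -> unified: subj
voice: A=pass vs B=pass -> unified: pass
No clashes found.

Unified: {case: dat, gender: masc, mood: subj, voice: pass}


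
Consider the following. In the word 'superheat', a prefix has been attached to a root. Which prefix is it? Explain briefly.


The word 'superheat' = 'super' (prefix) + 'heat' (root). The prefix is 'super'.

super


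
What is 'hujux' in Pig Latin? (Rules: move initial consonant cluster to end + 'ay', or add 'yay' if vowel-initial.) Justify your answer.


'hujux': move consonant cluster 'h' to end and add 'ay': 'ujuxhay'.

ujuxhay


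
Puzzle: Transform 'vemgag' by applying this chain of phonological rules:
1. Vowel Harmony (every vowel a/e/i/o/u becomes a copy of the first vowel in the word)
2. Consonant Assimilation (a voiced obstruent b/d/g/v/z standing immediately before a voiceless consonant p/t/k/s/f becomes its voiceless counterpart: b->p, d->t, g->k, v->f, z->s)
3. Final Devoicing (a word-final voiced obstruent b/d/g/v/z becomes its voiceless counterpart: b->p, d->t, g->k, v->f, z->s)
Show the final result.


Starting form: 'vemgag'
Rule 1: Vowel Harmony: all vowels become 'e' (matching first vowel). 'vemgag' -> 'vemgeg'
Rule 2: Consonant Assimilation: no voiced obstruent (b/d/g/v/z) stands immediately before a voiceless consonant (p/t/k/s/f). No change.
Rule 3: Final Devoicing: word-final voiced obstruent 'g' becomes voiceless 'k'. 'vemgeg' -> 'vemgek'
Final form: 'vemgek'

vemgek


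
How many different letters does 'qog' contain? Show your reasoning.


Unique letters in 'qog': {g, o, q} = 3 distinct letters.

3


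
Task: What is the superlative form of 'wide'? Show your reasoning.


Apply superlative formation (ends in e: add -st): 'wide' -> 'widest'.

widest


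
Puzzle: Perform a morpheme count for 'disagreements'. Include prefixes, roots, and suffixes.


Decomposition: dis- (prefix) + agree (root) + -ment (suffix) + -s (plural) = 4 morpheme(s)

4 morphemes


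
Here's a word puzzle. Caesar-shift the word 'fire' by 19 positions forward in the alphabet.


Shift each letter by 19: f -> y, i -> b, r -> k, e -> x. Result: 'ybkx'.

ybkx


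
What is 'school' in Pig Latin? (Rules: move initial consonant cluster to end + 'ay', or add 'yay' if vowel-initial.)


'school': move consonant cluster 'sch' to end and add 'ay': 'oolschay'.

oolschay


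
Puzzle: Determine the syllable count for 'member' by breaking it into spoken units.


Break 'member' into syllables: mem-ber -> mem | ber = 2 syllables

2 syllables


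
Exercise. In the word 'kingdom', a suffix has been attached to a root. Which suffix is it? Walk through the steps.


The word 'kingdom' = 'king' (root) + '-dom' (suffix). The suffix is '-dom'.

dom


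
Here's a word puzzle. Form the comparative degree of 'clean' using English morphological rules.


Apply comparative formation (add -er): 'clean' -> 'cleaner'.

cleaner


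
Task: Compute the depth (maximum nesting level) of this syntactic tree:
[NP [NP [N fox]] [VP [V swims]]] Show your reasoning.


Count bracket nesting levels:
'[' at pos 0: depth = 1
'[' at pos 4: depth = 2
'[' at pos 8: depth = 3
'[' at pos 17: depth = 2
'[' at pos 21: depth = 3
Maximum depth reached: 3

3


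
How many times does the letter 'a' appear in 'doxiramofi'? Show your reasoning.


Letter 'a' in 'doxiramofi': found at position(s) 6 = 1 occurrence(s).

1


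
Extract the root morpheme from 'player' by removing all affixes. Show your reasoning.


Remove suffix '-er' from 'player' to get root 'play'.

play


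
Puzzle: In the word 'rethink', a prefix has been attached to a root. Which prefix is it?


The word 'rethink' = 're' (prefix) + 'think' (root). The prefix is 're'.

re


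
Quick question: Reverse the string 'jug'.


Reverse 'jug' character by character: 'guj'.

guj


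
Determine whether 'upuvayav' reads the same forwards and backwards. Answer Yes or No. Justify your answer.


Forward: 'upuvayav'
Reversed: 'vayavupu'
They differ.

No


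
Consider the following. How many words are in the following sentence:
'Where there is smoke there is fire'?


Split into words: Where | there | is | smoke | there | is | fire = 7 words.

7


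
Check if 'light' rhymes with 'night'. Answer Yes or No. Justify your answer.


Rime (stressed vowel + following sounds) of 'light': -ight = /aɪt/
Rime of 'night': -ight = /aɪt/
/aɪt/ and /aɪt/ are the same ending sound, so the words rhyme.

Yes


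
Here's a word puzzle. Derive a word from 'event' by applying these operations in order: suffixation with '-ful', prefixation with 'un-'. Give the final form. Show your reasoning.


Step 1: Add suffix '-ful' to 'event' = 'eventful'
Step 2: Add prefix 'un-' to 'eventful' = 'uneventful'

uneventful


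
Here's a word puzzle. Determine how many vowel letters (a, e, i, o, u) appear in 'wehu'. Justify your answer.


Vowels in 'wehu': e, u = 2 vowels.

2


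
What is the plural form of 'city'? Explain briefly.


Apply rule: Change -y to -ies (consonant + y). 'city' becomes 'cities'.

cities


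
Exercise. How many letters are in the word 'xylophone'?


Spell out 'xylophone' and number each letter: x(1), y(2), l(3), o(4), p(5), h(6), o(7), n(8), e(9). Total: 9 letters.

9


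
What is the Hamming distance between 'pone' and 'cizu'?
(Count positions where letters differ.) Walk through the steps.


Alignment:
Position 1: 'p' vs 'c' = DIFFER
Position 2: 'o' vs 'i' = DIFFER
Position 3: 'n' vs 'z' = DIFFER
Position 4: 'e' vs 'u' = DIFFER
Total differences: 4

4


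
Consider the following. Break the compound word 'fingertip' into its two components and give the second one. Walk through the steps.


Split 'fingertip' into 'finger' + 'tip'. The second part is 'tip'.

tip


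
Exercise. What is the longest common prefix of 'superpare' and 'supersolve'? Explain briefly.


Compare from the start: 5 characters match: 'super'. Mismatch at position 6: 'p' vs 's'.

super


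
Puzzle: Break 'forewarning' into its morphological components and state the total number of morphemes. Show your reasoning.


Step 1: Identify prefix: 'fore' (meaning: before/front)
Step 2: Identify root: 'warn'
Step 3: Identify suffix(es): 'ing'
Decomposition: fore- (prefix: before/front) + warn (root) + -ing (suffix: ongoing action)
Total morphemes: 3

3 morphemes (fore- (prefix: before/front) + warn (root) + -ing (suffix: ongoing action))


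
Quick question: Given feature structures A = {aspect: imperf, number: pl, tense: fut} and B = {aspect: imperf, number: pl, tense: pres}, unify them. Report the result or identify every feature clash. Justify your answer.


Compare features:
aspect: A=imperf vs B=imperf -> unified: imperf
number: A=pl vs B=pl -> unified: pl
tense: A=fut vs B=pres -> CLASH
Clash detected on feature 'tense' (fut vs pres); unification fails.

CLASH on 'tense' (fut vs pres)


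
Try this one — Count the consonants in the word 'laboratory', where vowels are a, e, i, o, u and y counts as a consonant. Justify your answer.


Consonants in 'laboratory': l, b, r, t, r, y = 6 consonants.

6


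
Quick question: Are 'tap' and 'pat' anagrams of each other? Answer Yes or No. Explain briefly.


Sorted letters of 'tap': 'apt'
Sorted letters of 'pat': 'apt'
They match.

Yes


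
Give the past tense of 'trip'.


Apply rule: Double final consonant and add -ed. 'trip' becomes 'tripped'.

tripped


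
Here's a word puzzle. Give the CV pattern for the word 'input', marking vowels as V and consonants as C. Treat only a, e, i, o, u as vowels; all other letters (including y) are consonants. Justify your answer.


Letter mapping: i = V, n = C, p = C, u = V, t = C.

VCCVC


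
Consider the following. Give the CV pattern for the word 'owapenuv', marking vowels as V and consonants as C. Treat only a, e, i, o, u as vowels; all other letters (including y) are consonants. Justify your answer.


Letter mapping: o = V, w = C, a = V, p = C, e = V, n = C, u = V, v = C.

VCVCVCVC


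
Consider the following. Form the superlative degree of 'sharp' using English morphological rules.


Apply superlative formation (add -est): 'sharp' -> 'sharpest'.

sharpest


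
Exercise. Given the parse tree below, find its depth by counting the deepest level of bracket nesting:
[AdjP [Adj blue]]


Count bracket nesting levels:
'[' at pos 0: depth = 1
'[' at pos 6: depth = 2
Maximum depth reached: 2

2


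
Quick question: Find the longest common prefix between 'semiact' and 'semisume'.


Compare from the start: 4 characters match: 'semi'. Mismatch at position 5: 'a' vs 's'.

semi


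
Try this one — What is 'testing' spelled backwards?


Reverse 'testing' character by character: 'gnitset'.

gnitset


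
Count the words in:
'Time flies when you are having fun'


Split into words: Time | flies | when | you | are | having | fun = 7 words.

7


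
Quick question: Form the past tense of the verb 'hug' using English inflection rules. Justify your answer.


Apply rule: Double final consonant and add -ed. 'hug' becomes 'hugged'.

hugged


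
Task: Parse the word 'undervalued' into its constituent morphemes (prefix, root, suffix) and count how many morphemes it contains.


Step 1: Identify prefix: 'under' (meaning: beneath/insufficient)
Step 2: Identify root: 'value'
Step 3: Identify suffix(es): 'ed'
Decomposition: under- (prefix: beneath/insufficient) + value (root) + -ed (suffix: past)
Total morphemes: 3

3 morphemes (under- (prefix: beneath/insufficient) + value (root) + -ed (suffix: past))


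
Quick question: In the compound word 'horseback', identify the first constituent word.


Split 'horseback' into 'horse' + 'back'. The first part is 'horse'.

horse


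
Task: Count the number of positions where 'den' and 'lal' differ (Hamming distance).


Alignment:
Position 1: 'd' vs 'l' = DIFFER
Position 2: 'e' vs 'a' = DIFFER
Position 3: 'n' vs 'l' = DIFFER
Total differences: 3

3


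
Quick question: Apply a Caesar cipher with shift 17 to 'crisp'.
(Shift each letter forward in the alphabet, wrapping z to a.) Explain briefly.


Shift each letter by 17: c -> t, r -> i, i -> z, s -> j, p -> g. Result: 'tizjg'.

tizjg


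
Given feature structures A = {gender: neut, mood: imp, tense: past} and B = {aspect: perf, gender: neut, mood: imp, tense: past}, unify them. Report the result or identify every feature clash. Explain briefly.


Compare features:
aspect: A=_ vs B=perf -> unified: perf
gender: A=neut vs B=neut -> unified: neut
mood: A=imp vs B=imp -> unified: imp
tense: A=past vs B=past -> unified: past
No clashes found.

Unified: {aspect: perf, gender: neut, mood: imp, tense: past}


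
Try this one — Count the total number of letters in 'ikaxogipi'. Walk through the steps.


Spell out 'ikaxogipi' and number each letter: i(1), k(2), a(3), x(4), o(5), g(6), i(7), p(8), i(9). Total: 9 letters.

9


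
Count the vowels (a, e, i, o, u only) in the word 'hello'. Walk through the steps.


Vowels in 'hello': e, o = 2 vowels.

2


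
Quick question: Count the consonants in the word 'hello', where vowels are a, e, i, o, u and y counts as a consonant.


Consonants in 'hello': h, l, l = 3 consonants.

3


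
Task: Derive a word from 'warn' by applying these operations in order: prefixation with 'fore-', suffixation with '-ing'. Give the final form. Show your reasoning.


Step 1: Add prefix 'fore-' to 'warn' = 'forewarn'
Step 2: Add suffix '-ing' to 'forewarn' = 'forewarning'

forewarning


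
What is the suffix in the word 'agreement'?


The word 'agreement' = 'agree' (root) + '-ment' (suffix). The suffix is '-ment'.

ment


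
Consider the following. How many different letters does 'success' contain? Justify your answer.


Unique letters in 'success': {c, e, s, u} = 4 distinct letters.

4


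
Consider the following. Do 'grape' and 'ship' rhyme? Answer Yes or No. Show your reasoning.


Rime (stressed vowel + following sounds) of 'grape': -ape = /eɪp/
Rime of 'ship': -ip = /ɪp/
/eɪp/ and /ɪp/ are different ending sounds, so the words do not rhyme.

No


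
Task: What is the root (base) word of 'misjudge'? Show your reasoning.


Remove prefix 'mis' from 'misjudge' to get root 'judge'.

judge


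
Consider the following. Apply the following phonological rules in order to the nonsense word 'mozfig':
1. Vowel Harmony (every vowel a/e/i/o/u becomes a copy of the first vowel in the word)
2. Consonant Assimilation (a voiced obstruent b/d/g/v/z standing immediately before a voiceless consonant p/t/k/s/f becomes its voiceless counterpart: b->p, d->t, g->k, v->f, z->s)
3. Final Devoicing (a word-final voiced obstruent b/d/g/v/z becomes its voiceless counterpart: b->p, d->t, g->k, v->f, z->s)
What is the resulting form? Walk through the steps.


Starting form: 'mozfig'
Rule 1: Vowel Harmony: all vowels become 'o' (matching first vowel). 'mozfig' -> 'mozfog'
Rule 2: Consonant Assimilation: voiced obstruent before voiceless consonant becomes voiceless ('zf' -> 'sf'). 'mozfog' -> 'mosfog'
Rule 3: Final Devoicing: word-final voiced obstruent 'g' becomes voiceless 'k'. 'mosfog' -> 'mosfok'
Final form: 'mosfok'

mosfok


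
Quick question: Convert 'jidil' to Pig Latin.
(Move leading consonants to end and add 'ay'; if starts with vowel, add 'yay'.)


'jidil': move consonant cluster 'j' to end and add 'ay': 'idiljay'.

idiljay


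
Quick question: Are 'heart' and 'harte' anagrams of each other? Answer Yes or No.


Sorted letters of 'heart': 'aehrt'
Sorted letters of 'harte': 'aehrt'
They match.

Yes


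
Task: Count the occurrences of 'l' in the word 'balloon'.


Letter 'l' in 'balloon': found at position(s) 3, 4 = 2 occurrence(s).

2


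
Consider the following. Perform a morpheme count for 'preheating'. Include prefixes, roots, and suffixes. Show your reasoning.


Decomposition: pre- (prefix) + heat (root) + -ing (suffix) = 3 morpheme(s)

3 morphemes


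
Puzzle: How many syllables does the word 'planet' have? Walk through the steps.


Break 'planet' into syllables: plan-et -> plan | et = 2 syllables

2 syllables


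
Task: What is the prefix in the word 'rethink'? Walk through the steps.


The word 'rethink' = 're' (prefix) + 'think' (root). The prefix is 're'.

re


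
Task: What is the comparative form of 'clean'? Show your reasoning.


Apply comparative formation (add -er): 'clean' -> 'cleaner'.

cleaner


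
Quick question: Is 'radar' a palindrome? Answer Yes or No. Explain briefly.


Forward: 'radar'
Reversed: 'radar'
They are identical.

Yes


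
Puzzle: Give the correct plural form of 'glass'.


Apply rule: Add -es (sibilant/fricative ending). 'glass' becomes 'glasses'.

glasses


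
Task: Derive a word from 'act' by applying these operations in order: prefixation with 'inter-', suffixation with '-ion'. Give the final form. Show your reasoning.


Step 1: Add prefix 'inter-' to 'act' = 'interact'
Step 2: Add suffix '-ion' to 'interact' = 'interaction'

interaction
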